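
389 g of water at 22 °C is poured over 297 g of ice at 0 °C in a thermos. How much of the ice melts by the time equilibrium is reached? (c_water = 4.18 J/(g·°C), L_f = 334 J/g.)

m_melted ≈ 107 g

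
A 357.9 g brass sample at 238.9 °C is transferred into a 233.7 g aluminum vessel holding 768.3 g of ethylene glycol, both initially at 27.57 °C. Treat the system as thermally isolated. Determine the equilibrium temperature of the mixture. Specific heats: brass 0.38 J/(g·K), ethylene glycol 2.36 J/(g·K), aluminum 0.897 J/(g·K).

With ΣQ=0 the equilibrium temperature is the m·c-weighted mean:
T_f = (136·238.9 + 1813.2·27.57 + 209.63·27.57) / (136 + 1813.2 + 209.63)
    = 88260 / 2158.8 ≈ 40.88 °C

T_f ≈ 40.9 °C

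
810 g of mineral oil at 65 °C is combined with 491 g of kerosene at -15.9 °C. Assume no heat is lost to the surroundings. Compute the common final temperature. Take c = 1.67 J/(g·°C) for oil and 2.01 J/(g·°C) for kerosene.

|Q_oil| = |Q_kerosene|:
810·1.67·(65 − T) = 491·2.01·(T − (-15.9))
1352.7(65 − T) = 986.91(T − (-15.9))
2339.6 T = 72234  ⇒  T ≈ 30.87 °C

T_f ≈ 30.9 °C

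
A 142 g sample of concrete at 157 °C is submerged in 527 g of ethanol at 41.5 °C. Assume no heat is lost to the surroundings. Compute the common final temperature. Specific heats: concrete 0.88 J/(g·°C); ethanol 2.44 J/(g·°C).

T_f ≈ 51.7 °C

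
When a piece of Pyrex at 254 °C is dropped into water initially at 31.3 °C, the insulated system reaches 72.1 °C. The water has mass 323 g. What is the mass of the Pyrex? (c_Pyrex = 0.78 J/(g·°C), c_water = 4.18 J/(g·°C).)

m ≈ 388 g

Energy conservation, ΣQ = 0:
m·0.78·(72.1 − 254) + 323·4.18·(72.1 − 31.3) = 0
-141.88 m = -55086
m = -55086/-141.88 ≈ 388.3 g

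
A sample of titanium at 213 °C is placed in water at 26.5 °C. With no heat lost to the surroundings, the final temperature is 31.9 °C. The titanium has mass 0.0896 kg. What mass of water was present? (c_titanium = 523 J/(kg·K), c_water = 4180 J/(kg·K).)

m ≈ 0.376 kg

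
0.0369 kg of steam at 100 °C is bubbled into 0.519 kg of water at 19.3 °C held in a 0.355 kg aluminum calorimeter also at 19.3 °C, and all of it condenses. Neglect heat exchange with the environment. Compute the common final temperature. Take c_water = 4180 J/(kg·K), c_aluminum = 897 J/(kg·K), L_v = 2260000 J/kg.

T_f ≈ 55.6 °C

Setting the total heat transfer to zero:
steam→water at 100 °C releases m L_v = 0.0369·2260000 = 83394
  condensed water 100 °C→T: 154.24(T − 100)
  water warms: 0.519·4180·(T − 19.3) = 2169.4(T − 19.3)
  cup: 318.44(T − 19.3)
2642.1 T = 83394 + 15424 + 48016 = 146834
T ≈ 55.57 °C, under the boiling point, so the assumption holds.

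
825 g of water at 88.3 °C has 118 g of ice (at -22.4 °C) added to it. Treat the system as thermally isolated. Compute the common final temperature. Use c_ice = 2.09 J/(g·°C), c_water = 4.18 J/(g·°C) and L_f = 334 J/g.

Setting the total heat transfer to zero:
warm ice to 0 °C: 118×2.09×(0 − (-22.4)) = 5524.3
  fusion: m_ice L_f = 118×334 = 39412
  warm the meltwater: 493.24 T
  water: 3448.5(T − 88.3)
3941.7 T = 304503 − 44936 = 259566
T ≈ 65.85 °C (positive, so assuming full melt was valid).

T_f ≈ 65.9 °C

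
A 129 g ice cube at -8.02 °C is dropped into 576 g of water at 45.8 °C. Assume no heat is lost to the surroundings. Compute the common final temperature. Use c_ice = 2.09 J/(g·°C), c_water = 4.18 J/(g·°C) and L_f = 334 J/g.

T_f ≈ 22.1 °C

Sum of m c ΔT and latent-heat terms is zero:
ice -8.02→0 °C: 129·2.09·8.02 = 2162.3
  latent heat to melt: 129·334 = 43086
  warm the meltwater: 539.22 T
  water cools: 576·4.18·(T − 45.8) = 2407.7(T − 45.8)
2946.9 T = 110272 − 45248 = 65023
T ≈ 22.07 °C. Since T > 0 °C, the all-ice-melts assumption holds.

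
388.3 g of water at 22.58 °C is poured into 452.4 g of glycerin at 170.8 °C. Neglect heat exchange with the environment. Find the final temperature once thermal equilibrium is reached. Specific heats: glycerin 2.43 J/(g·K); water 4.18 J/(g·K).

T_f ≈ 82.4 °C

T_f is the heat-capacity-weighted average of the initial temperatures:
T_f = (1099.3·170.8 + 1623.1·22.58) / (1099.3 + 1623.1)
    = 224415 / 2722.4 ≈ 82.43 °C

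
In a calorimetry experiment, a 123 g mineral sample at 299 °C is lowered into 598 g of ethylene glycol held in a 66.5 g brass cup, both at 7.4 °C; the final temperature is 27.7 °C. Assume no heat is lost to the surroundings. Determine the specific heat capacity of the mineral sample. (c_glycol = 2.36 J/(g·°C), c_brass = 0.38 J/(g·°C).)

Heat gained plus heat lost sum to zero:
123×c×(27.7 − 299) + 598×2.36×(27.7 − 7.4) + 66.5×0.38×(27.7 − 7.4) = 0
-33370 c = -29162
c = -29162/-33370 ≈ 0.8739 J/(g·°C)

c ≈ 0.874 J/(g·°C)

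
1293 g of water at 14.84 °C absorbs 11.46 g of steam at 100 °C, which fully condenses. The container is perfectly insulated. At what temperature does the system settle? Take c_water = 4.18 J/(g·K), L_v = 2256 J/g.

T_f ≈ 20.3 °C

Net heat exchanged in the isolated system is zero:
latent heat released on condensation: 11.46×2256 = 25854
  condensate cools 100→T: 11.46×4.18×(T − 100) = 47.9(T − 100)
  original water: 5404.7(T − 14.84)
5452.6 T = 25854 + 4790.3 + 80206 = 110850
T ≈ 20.33 °C, under the boiling point, so the assumption holds.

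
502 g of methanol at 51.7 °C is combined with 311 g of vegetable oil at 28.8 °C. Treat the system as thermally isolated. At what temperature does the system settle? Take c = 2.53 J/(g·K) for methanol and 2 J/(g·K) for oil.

T_f ≈ 44.2 °C

Heat lost by the methanol equals heat gained by the oil:
502×2.53×(51.7 − T) = 311×2×(T − 28.8)
1270.1(51.7 − T) = 622(T − 28.8)
1892.1 T = 83576  ⇒  T ≈ 44.17 °C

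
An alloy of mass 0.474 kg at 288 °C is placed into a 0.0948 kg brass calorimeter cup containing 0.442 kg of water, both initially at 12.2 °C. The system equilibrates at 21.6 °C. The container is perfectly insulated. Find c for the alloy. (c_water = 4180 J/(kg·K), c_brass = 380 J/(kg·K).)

c ≈ 140 J/(kg·K)

Heat gained plus heat lost sum to zero:
0.474×c×(21.6 − 288) + 0.442×4180×(21.6 − 12.2) + 0.0948×380×(21.6 − 12.2) = 0
-126.27 c = -17706
c = -17706/-126.27 ≈ 140.2 J/(kg·K)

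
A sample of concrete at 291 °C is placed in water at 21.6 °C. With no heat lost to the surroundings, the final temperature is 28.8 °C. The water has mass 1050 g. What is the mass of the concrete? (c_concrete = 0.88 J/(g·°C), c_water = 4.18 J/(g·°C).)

|Q_concrete| = |Q_water|:
m·0.88·(291 − 28.8) = 1050·4.18·(28.8 − 21.6)
230.74 m = 31601  ⇒  m ≈ 137 g

m ≈ 137 g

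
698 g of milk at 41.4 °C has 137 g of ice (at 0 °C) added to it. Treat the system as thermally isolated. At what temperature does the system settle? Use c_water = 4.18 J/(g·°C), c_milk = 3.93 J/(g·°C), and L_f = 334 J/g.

Taking heat into each body as positive, Σ m c ΔT = 0:
melt ice: 137·334 = 45758
  meltwater 0→T: 137·4.18·T = 572.66 T
  milk: 2743.1(T − 41.4)
3315.8 T = 113566 − 45758 = 67808
T ≈ 20.45 °C — above 0 °C, consistent with complete melting.

T_f ≈ 20.4 °C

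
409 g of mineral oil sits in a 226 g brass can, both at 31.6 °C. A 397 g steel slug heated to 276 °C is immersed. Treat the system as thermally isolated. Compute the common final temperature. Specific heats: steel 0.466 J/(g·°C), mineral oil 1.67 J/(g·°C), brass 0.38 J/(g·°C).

T_f ≈ 79.0 °C

With ΣQ=0 the equilibrium temperature is the m·c-weighted mean:
T_f = (185×276 + 683.03×31.6 + 85.88×31.6) / (185 + 683.03 + 85.88)
    = 75358 / 953.91 ≈ 79.00 °C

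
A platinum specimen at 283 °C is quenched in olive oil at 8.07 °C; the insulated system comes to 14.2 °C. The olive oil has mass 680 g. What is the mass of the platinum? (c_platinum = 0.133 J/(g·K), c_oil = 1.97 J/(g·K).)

m ≈ 230 g

Heat lost by the platinum = heat gained by the oil:
m×0.133×(283 − 14.2) = 680×1.97×(14.2 − 8.07)
35.75 m = 8211.7  ⇒  m ≈ 229.7 g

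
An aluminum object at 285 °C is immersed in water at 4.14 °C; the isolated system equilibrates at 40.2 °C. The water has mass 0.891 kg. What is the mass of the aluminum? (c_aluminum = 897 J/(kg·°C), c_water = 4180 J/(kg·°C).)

m ≈ 0.612 kg

Heat lost by the aluminum = heat gained by the water:
m·897·(285 − 40.2) = 0.891·4180·(40.2 − 4.14)
219586 m = 134301  ⇒  m ≈ 0.6116 kg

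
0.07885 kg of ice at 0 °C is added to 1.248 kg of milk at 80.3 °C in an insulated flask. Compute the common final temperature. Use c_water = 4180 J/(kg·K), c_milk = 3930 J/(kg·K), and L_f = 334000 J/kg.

T_f ≈ 70.2 °C

Setting the total heat transfer to zero:
melt ice: 0.07885×334000 = 26336
  meltwater 0→T: 0.07885×4180×T = 329.59 T
  milk: 4904.6(T − 80.3)
5234.2 T = 393843 − 26336 = 367507
T ≈ 70.21 °C. Since T > 0 °C, the all-ice-melts assumption holds.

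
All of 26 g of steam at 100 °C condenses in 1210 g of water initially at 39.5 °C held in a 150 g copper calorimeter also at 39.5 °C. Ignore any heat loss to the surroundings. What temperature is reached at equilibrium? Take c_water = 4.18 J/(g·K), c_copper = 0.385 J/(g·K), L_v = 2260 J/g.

T_f ≈ 52.0 °C

Sum of m c ΔT and latent-heat terms is zero:
condense steam: −26×2260 = −58760
  condensed water 100 °C→T: 108.68(T − 100)
  original water: 5057.8(T − 39.5)
  copper cup: 150×0.385×(T − 39.5) = 57.75(T − 39.5)
5224.2 T = 58760 + 10868 + 202064 = 271692
T ≈ 52.01 °C, under the boiling point, so the assumption holds.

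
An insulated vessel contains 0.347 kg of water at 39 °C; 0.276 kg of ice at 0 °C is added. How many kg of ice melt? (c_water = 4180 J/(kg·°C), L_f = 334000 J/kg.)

Cooling the water to 0 °C releases 0.347·4180·39 = 56568 J.
To melt every bit of ice: 0.276·334000 = 92184 J.
Since 56568 < 92184 J, not all the ice melts; equilibrium is at 0 °C.
m_melt = 56568 / L_f = 0.1694 kg.

m_melted ≈ 0.169 kg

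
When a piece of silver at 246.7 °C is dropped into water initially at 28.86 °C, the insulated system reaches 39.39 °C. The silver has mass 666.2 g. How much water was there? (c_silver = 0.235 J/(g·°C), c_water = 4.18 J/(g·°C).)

Heat lost by the silver = heat gained by the water:
666.2·0.235·(246.7 − 39.39) = m·4.18·(39.39 − 28.86)
44.02 m = 32456  ⇒  m ≈ 737.4 g

m ≈ 737 g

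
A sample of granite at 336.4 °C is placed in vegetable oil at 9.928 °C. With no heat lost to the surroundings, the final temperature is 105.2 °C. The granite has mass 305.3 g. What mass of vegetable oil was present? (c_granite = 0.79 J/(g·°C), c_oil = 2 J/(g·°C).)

m ≈ 293 g

|Q_granite| = |Q_oil|:
305.3·0.79·(336.4 − 105.2) = m·2·(105.2 − 9.928)
190.54 m = 55762  ⇒  m ≈ 292.6 g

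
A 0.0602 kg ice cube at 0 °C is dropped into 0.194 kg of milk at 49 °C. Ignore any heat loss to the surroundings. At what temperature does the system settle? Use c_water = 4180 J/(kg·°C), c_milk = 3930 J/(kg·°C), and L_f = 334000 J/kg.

T_f ≈ 17.0 °C

Energy balance with sensible and latent terms:
fusion: m_ice L_f = 0.0602×334000 = 20107; meltwater 0→T: 0.0602×4180×T = 251.64 T; milk: 762.42(T − 49)
1014.1 T = 37359 − 20107 = 17252
T ≈ 17.01 °C — above 0 °C, consistent with complete melting.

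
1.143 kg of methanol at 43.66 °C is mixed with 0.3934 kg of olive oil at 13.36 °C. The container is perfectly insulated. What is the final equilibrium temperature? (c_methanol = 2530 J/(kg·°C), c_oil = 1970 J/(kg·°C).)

T_f = Σ m_i c_i T_i / Σ m_i c_i:
T_f = (2891.8·43.66 + 775·13.36) / (2891.8 + 775)
    = 136610 / 3666.8 ≈ 37.26 °C

T_f ≈ 37.3 °C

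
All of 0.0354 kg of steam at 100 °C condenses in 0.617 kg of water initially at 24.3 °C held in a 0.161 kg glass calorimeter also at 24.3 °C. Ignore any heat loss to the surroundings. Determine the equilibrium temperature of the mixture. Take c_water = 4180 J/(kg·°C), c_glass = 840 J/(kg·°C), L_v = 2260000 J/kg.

T_f ≈ 56.2 °C

Taking heat into each body as positive, Σ m c ΔT = 0:
latent heat released on condensation: 0.0354·2260000 = 80004; condensate cools 100→T: 0.0354·4180·(T − 100) = 147.97(T − 100); water warms: 0.617·4180·(T − 24.3) = 2579.1(T − 24.3); cup: 135.24(T − 24.3)
2862.3 T = 80004 + 14797 + 65957 = 160759
T ≈ 56.16 °C (< 100 °C, so full condensation is consistent).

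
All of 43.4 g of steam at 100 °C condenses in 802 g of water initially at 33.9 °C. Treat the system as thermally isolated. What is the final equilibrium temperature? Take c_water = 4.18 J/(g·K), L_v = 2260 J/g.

T_f ≈ 65.0 °C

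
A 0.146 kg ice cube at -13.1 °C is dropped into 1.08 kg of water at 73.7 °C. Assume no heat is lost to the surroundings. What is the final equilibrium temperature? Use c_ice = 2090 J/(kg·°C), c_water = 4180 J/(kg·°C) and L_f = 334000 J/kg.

T_f ≈ 54.6 °C

Heat gained plus heat lost sum to zero:
ice -13.1→0 °C: 0.146×2090×13.1 = 3997.3; melt ice: 0.146×334000 = 48764; warm the meltwater: 610.28 T; water cools: 1.08×4180×(T − 73.7) = 4514.4(T − 73.7)
5124.7 T = 332711 − 52761 = 279950
T ≈ 54.63 °C. Since T > 0 °C, the all-ice-melts assumption holds.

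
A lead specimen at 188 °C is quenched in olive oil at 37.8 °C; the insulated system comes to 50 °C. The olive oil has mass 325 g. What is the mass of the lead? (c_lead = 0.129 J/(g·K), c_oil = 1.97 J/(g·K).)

|Q_lead| = |Q_oil|:
m·0.129·(188 − 50) = 325·1.97·(50 − 37.8)
17.8 m = 7811.1  ⇒  m ≈ 438.8 g

m ≈ 439 g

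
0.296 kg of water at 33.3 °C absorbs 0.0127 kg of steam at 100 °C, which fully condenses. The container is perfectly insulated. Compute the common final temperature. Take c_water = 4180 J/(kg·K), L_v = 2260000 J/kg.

Heat gained plus heat lost sum to zero:
condense steam: −0.0127·2260000 = −28702; condensed water 100 °C→T: 53.09(T − 100); water warms: 0.296·4180·(T − 33.3) = 1237.3(T − 33.3)
1290.4 T = 28702 + 5308.6 + 41201 = 75212
T ≈ 58.29 °C, under the boiling point, so the assumption holds.

T_f ≈ 58.3 °C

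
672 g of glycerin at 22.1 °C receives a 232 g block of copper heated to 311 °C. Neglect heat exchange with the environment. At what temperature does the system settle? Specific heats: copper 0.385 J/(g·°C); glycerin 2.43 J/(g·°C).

T_f ≈ 37.1 °C

Conservation of energy gives ΣQ = 0:
232*0.385*(T − 311) + 672*2.43*(T − 22.1) = 0
89.32(T − 311) + 1633(T − 22.1) = 0
(89.32 + 1633) T = 89.32*311 + 1633*22.1
T = 63867 / 1722.3 = 37.1 °C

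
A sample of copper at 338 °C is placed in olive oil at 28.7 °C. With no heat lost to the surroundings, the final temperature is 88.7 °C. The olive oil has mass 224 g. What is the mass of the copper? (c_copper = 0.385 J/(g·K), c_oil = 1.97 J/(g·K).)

Net heat exchanged in the isolated system is zero:
m·0.385·(88.7 − 338) + 224·1.97·(88.7 − 28.7) = 0
-95.98 m = -26477
m = -26477/-95.98 ≈ 275.9 g

m ≈ 276 g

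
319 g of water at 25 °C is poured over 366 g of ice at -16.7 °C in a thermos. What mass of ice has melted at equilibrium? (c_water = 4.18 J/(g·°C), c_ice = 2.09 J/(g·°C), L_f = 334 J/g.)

Cooling the water to 0 °C releases 319·4.18·25 = 33335 J.
Warming the ice to 0 °C takes 366·2.09·16.7 = 12774 J, leaving 20561 J for melting.
Fully melting the ice requires m_ice L_f = 366·334 = 122244 J.
Since 20561 < 122244 J, not all the ice melts; equilibrium is at 0 °C.
m_melt = 20561 / L_f = 61.56 g.

m_melted ≈ 61.6 g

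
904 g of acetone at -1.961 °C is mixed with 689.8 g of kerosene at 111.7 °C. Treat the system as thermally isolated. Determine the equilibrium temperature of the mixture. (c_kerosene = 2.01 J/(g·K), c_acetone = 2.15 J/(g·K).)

T_f ≈ 45.4 °C

T_f = Σ m_i c_i T_i / Σ m_i c_i:
T_f = (1386.5×111.7 + 1943.6×(-1.961)) / (1386.5 + 1943.6)
    = 151060 / 3330.1 ≈ 45.36 °C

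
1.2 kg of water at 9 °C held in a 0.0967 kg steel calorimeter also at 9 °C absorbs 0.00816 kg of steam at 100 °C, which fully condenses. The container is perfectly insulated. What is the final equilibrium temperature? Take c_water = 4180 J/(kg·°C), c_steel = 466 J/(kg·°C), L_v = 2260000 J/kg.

T_f ≈ 13.2 °C

Conservation of energy gives ΣQ = 0:
latent heat released on condensation: 0.00816·2260000 = 18442
  condensed water 100 °C→T: 34.11(T − 100)
  water warms: 1.2·4180·(T − 9) = 5016(T − 9)
  cup: 45.06(T − 9)
5095.2 T = 18442 + 3410.9 + 45550 = 67402
T ≈ 13.23 °C — below 100 °C, confirming all the steam condensed.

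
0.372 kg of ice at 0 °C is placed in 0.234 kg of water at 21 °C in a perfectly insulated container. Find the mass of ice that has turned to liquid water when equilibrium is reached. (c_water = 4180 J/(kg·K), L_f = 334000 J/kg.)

m_melted ≈ 0.0615 kg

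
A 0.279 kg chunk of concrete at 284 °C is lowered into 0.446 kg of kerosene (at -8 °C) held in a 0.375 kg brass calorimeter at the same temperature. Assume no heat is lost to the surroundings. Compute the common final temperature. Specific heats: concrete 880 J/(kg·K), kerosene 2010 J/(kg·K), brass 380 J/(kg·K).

Energy conservation, ΣQ = 0:
0.279·880·(T − 284) + 0.446·2010·(T − (-8)) + 0.375·380·(T − (-8)) = 0
245.52(T − 284) + 896.46(T − (-8)) + 142.5(T − (-8)) = 0
(245.52 + 896.46 + 142.5) T = 245.52·284 + 896.46·(-8) + 142.5·(-8)
T = 61416/1284.5 ≈ 47.81 °C

T_f ≈ 47.8 °C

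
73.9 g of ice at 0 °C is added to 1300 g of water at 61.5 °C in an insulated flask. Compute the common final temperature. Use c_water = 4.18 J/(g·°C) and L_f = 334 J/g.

T_f ≈ 53.9 °C

Energy balance with sensible and latent terms:
latent heat to melt: 73.9·334 = 24683; meltwater 0→T: 73.9·4.18·T = 308.9 T; water cools: 1300·4.18·(T − 61.5) = 5434(T − 61.5)
5742.9 T = 334191 − 24683 = 309508
T ≈ 53.89 °C (positive, so assuming full melt was valid).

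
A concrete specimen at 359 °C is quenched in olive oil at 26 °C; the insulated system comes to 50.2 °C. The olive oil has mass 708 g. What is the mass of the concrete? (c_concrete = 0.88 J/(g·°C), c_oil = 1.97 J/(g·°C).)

Conservation of energy gives ΣQ = 0:
m×0.88×(50.2 − 359) + 708×1.97×(50.2 − 26) = 0
-271.74 m = -33753
m = -33753/-271.74 ≈ 124.2 g

m ≈ 124 g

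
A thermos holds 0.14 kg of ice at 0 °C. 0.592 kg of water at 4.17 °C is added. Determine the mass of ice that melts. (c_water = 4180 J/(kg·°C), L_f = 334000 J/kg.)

m_melted ≈ 0.0309 kg

Water can give up m c ΔT = 0.592·4180·4.17 = 10319 J before reaching 0 °C.
Melting all 0.14 kg of ice would need 0.14·334000 = 46760 J.
Since 10319 < 46760 J, not all the ice melts; equilibrium is at 0 °C.
Mass melted = 10319/334000 ≈ 0.03089 kg.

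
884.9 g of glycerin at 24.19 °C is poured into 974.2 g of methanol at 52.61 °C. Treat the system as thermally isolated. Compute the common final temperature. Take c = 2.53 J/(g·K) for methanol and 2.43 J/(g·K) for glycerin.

T_f ≈ 39.4 °C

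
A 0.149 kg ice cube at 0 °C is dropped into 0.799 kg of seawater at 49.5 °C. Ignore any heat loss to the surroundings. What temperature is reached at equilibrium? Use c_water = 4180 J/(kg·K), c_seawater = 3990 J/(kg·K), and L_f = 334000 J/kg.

Energy conservation, ΣQ = 0:
latent heat to melt: 0.149·334000 = 49766
  meltwater 0→T: 0.149·4180·T = 622.82 T
  seawater cools: 0.799·3990·(T − 49.5) = 3188(T − 49.5)
3810.8 T = 157806 − 49766 = 108040
T ≈ 28.35 °C (positive, so assuming full melt was valid).

T_f ≈ 28.4 °C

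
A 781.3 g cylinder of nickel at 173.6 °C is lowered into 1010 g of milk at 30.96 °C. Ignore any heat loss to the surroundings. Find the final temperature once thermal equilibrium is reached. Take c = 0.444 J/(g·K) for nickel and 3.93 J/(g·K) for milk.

T_f ≈ 42.4 °C

Taking heat into each body as positive, Σ m c ΔT = 0:
781.3×0.444×(T − 173.6) + 1010×3.93×(T − 30.96) = 0
4316.2 T = 183111
T ≈ 42.42 °C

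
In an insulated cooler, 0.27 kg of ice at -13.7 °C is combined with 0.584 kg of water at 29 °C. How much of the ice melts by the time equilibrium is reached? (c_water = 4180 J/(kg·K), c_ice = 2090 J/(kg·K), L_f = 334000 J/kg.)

Heat available from the water dropping to 0 °C: 0.584·4180·29 = 70792 J.
Of that, 0.27·2090·13.7 = 7730.9 J goes to bring the ice to 0 °C, leaving 63062 J.
Melting all 0.27 kg of ice would need 0.27·334000 = 90180 J.
63062 J < 90180 J, so only part of the ice melts and the system sits at 0 °C.
m_melt = 63062 / L_f = 0.1888 kg.

m_melted ≈ 0.189 kg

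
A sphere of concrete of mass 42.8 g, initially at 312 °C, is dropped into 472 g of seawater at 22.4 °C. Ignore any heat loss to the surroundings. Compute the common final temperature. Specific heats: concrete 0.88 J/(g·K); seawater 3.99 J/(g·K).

Heat lost by the concrete equals heat gained by the seawater:
42.8×0.88×(312 − T) = 472×3.99×(T − 22.4)
37.66(312 − T) = 1883.3(T − 22.4)
1920.9 T = 53937  ⇒  T ≈ 28.08 °C

T_f ≈ 28.1 °C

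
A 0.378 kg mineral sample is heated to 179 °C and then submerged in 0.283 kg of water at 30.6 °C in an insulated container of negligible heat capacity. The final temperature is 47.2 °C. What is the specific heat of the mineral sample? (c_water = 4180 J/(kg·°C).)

Taking heat into each body as positive, Σ m c ΔT = 0:
0.378·c·(47.2 − 179) + 0.283·4180·(47.2 − 30.6) = 0
-49.82 c = -19637
c = -19637/-49.82 ≈ 394.2 J/(kg·°C)

c ≈ 394 J/(kg·°C)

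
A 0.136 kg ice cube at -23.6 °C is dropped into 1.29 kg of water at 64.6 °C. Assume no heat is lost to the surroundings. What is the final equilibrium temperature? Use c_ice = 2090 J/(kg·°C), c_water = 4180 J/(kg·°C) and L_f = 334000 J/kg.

T_f ≈ 49.7 °C

Net heat exchanged in the isolated system is zero:
ice -23.6→0 °C: 0.136×2090×23.6 = 6708.1; latent heat to melt: 0.136×334000 = 45424; meltwater 0→T: 0.136×4180×T = 568.48 T; water cools: 1.29×4180×(T − 64.6) = 5392.2(T − 64.6)
5960.7 T = 348336 − 52132 = 296204
T ≈ 49.69 °C — above 0 °C, consistent with complete melting.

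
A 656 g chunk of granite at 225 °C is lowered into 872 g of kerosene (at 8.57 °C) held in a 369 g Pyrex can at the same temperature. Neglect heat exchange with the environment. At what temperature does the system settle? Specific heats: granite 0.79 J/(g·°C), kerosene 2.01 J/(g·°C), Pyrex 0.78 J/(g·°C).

T_f ≈ 52.4 °C

Energy conservation, ΣQ = 0:
656*0.79*(T − 225) + 872*2.01*(T − 8.57) + 369*0.78*(T − 8.57) = 0
2558.8 T = 134091
T = 134091 / 2558.8 = 52.4 °C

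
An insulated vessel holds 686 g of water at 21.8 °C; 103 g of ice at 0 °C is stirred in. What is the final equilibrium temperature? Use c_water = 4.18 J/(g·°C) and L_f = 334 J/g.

Conservation of energy gives ΣQ = 0:
melt ice: 103×334 = 34402; meltwater 0→T: 103×4.18×T = 430.54 T; water cools: 686×4.18×(T − 21.8) = 2867.5(T − 21.8)
3298 T = 62511 − 34402 = 28109
T ≈ 8.52 °C (positive, so assuming full melt was valid).

T_f ≈ 8.5 °C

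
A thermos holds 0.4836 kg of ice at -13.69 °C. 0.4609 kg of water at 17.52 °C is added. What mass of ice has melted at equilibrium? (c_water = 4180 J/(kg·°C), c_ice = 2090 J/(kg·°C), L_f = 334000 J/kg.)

Water can give up m c ΔT = 0.4609·4180·17.52 = 33753 J before reaching 0 °C.
Of that, 0.4836·2090·13.69 = 13837 J goes to bring the ice to 0 °C, leaving 19917 J.
Fully melting the ice requires m_ice L_f = 0.4836·334000 = 161522 J.
Since 19917 < 161522 J, not all the ice melts; equilibrium is at 0 °C.
m_melted·334000 = 19917  ⇒  m_melted ≈ 0.05963 kg.

m_melted ≈ 0.0596 kg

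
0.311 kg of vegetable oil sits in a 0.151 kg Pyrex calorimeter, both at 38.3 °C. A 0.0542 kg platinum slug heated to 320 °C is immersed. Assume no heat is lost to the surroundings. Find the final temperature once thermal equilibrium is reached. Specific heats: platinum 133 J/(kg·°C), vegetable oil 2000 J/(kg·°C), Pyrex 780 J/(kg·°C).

T_f ≈ 41.0 °C

T_f is the heat-capacity-weighted average of the initial temperatures:
T_f = (7.209·320 + 622·38.3 + 117.78·38.3) / (7.209 + 622 + 117.78)
    = 30640 / 746.99 ≈ 41.02 °C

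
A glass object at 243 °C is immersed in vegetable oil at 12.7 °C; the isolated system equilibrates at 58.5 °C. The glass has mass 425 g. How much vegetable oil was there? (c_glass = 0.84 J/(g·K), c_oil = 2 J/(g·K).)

|Q_glass| = |Q_oil|:
425·0.84·(243 − 58.5) = m·2·(58.5 − 12.7)
91.6 m = 65866  ⇒  m ≈ 719.1 g

m ≈ 719 g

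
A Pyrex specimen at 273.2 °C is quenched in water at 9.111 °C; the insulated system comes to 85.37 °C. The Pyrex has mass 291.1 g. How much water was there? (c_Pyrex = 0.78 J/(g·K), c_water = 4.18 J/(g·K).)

m ≈ 134 g

Conservation of energy gives ΣQ = 0:
291.1·0.78·(85.37 − 273.2) + m·4.18·(85.37 − 9.111) = 0
318.76 m = 42648
m = 42648/318.76 ≈ 133.8 g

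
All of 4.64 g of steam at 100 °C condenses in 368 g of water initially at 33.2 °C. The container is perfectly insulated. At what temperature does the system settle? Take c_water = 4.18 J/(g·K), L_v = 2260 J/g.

Energy conservation, ΣQ = 0:
condense steam: −4.64×2260 = −10486; condensed water 100 °C→T: 19.4(T − 100); original water: 1538.2(T − 33.2)
1557.6 T = 10486 + 1939.5 + 51070 = 63495
T ≈ 40.76 °C — below 100 °C, confirming all the steam condensed.

T_f ≈ 40.8 °C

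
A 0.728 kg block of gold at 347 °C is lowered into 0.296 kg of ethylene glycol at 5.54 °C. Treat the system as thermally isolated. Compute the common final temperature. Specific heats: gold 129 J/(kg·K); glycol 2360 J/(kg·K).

Taking heat into each body as positive, Σ m c ΔT = 0:
0.728×129×(T − 347) + 0.296×2360×(T − 5.54) = 0
93.91(T − 347) + 698.56(T − 5.54) = 0
792.47 T = 36457
T = 36457 / 792.47 = 46 °C

T_f ≈ 46.0 °C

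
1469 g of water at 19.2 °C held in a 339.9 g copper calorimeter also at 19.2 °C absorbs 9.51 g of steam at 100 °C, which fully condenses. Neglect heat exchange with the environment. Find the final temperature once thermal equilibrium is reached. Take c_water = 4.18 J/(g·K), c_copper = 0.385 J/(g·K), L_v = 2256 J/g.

T_f ≈ 23.1 °C

Setting the total heat transfer to zero:
steam→water at 100 °C releases m L_v = 9.51×2256 = 21455
  condensed water 100 °C→T: 39.75(T − 100)
  original water: 6140.4(T − 19.2)
  cup: 130.86(T − 19.2)
6311 T = 21455 + 3975.2 + 120409 = 145838
T ≈ 23.11 °C (< 100 °C, so full condensation is consistent).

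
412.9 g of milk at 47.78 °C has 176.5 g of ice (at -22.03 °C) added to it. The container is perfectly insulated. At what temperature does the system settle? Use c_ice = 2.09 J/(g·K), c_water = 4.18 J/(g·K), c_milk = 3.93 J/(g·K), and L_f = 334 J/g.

Setting the total heat transfer to zero:
ice -22.03→0 °C: 176.5·2.09·22.03 = 8126.5; melt ice: 176.5·334 = 58951; meltwater 0→T: 176.5·4.18·T = 737.77 T; milk: 1622.7(T − 47.78)
2360.5 T = 77532 − 67078 = 10455
T ≈ 4.43 °C. Since T > 0 °C, the all-ice-melts assumption holds.

T_f ≈ 4.4 °C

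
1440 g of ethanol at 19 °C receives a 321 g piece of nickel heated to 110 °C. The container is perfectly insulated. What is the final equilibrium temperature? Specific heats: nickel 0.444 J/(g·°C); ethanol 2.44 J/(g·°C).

T_f ≈ 22.5 °C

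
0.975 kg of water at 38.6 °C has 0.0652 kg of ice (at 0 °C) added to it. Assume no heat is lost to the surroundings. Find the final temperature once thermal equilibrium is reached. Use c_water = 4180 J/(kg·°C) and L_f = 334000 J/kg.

T_f ≈ 31.2 °C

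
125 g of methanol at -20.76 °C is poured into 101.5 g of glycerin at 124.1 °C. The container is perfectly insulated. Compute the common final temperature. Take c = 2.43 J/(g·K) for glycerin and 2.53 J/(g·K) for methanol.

With ΣQ=0 the equilibrium temperature is the m·c-weighted mean:
T_f = (246.65*124.1 + 316.25*(-20.76)) / (246.65 + 316.25)
    = 24043 / 562.89 ≈ 42.71 °C

T_f ≈ 42.7 °C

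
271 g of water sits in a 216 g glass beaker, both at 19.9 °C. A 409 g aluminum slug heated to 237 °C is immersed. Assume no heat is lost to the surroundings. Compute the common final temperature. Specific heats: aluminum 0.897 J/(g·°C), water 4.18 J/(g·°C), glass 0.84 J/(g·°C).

T_f ≈ 67.3 °C

Let T be the final temperature. ΣQ_i = 0:
409·0.897·(T − 237) + 271·4.18·(T − 19.9) + 216·0.84·(T − 19.9) = 0
1681.1 T = 113102
T = 113102 / 1681.1 = 67.3 °C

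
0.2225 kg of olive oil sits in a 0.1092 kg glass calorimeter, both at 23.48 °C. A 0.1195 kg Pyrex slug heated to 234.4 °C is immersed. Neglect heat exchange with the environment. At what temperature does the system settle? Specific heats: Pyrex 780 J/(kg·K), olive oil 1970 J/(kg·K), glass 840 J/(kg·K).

T_f ≈ 55.0 °C

Conservation of energy gives ΣQ = 0:
0.1195×780×(T − 234.4) + 0.2225×1970×(T − 23.48) + 0.1092×840×(T − 23.48) = 0
93.21(T − 234.4) + 438.32(T − 23.48) + 91.73(T − 23.48) = 0
(93.21 + 438.32 + 91.73) T = 93.21×234.4 + 438.32×23.48 + 91.73×23.48
T ≈ 55.02 °C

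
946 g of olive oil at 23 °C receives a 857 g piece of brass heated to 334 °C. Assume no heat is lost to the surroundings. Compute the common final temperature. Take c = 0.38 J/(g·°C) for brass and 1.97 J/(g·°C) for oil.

T_f ≈ 69.3 °C

Setting the total heat transfer to zero:
857·0.38·(T − 334) + 946·1.97·(T − 23) = 0
(325.66 + 1863.6) T = 325.66·334 + 1863.6·23
T = 151634 / 2189.3 = 69.3 °C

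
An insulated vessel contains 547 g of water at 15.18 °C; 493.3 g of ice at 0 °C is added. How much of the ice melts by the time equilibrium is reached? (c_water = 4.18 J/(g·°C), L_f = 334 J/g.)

m_melted ≈ 104 g

Water can give up m c ΔT = 547×4.18×15.18 = 34708 J before reaching 0 °C.
Fully melting the ice requires m_ice L_f = 493.3×334 = 164762 J.
34708 J < 164762 J, so only part of the ice melts and the system sits at 0 °C.
m_melt = 34708 / L_f = 103.9 g.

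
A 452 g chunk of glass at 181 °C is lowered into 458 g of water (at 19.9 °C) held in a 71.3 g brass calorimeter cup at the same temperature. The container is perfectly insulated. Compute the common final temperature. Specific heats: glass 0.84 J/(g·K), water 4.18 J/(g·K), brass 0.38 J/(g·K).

T_f ≈ 46.3 °C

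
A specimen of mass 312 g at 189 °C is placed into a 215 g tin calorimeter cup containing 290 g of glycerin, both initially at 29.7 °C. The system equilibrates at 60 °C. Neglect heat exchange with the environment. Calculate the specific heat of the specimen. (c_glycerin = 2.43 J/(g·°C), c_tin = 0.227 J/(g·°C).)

Setting the total heat transfer to zero:
312·c·(60 − 189) + 290·2.43·(60 − 29.7) + 215·0.227·(60 − 29.7) = 0
-40248 c = -22831
c = -22831/-40248 ≈ 0.5673 J/(g·°C)

c ≈ 0.567 J/(g·°C)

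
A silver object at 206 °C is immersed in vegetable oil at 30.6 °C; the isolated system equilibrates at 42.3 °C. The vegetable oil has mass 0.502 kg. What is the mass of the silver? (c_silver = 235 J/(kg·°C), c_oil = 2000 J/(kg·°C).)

m ≈ 0.305 kg

Net heat exchanged in the isolated system is zero:
m×235×(42.3 − 206) + 0.502×2000×(42.3 − 30.6) = 0
-38470 m = -11747
m = -11747/-38470 ≈ 0.3054 kg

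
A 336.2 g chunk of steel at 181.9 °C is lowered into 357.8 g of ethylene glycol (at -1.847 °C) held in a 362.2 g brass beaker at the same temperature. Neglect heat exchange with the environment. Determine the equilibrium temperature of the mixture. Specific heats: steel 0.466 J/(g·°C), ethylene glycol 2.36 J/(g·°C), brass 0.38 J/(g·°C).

Setting the total heat transfer to zero:
336.2·0.466·(T − 181.9) + 357.8·2.36·(T − (-1.847)) + 362.2·0.38·(T − (-1.847)) = 0
156.67(T − 181.9) + 844.41(T − (-1.847)) + 137.64(T − (-1.847)) = 0
1138.7 T = 26684
T = 26684/1138.7 ≈ 23.43 °C

T_f ≈ 23.4 °C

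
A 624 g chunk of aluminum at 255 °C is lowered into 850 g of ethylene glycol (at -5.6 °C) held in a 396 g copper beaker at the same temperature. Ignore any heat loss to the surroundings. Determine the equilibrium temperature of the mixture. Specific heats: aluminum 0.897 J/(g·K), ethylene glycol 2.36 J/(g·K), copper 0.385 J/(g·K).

T_f ≈ 48.1 °C

T_f is the heat-capacity-weighted average of the initial temperatures:
T_f = (559.73·255 + 2006·(-5.6) + 152.46·(-5.6)) / (559.73 + 2006 + 152.46)
    = 130643 / 2718.2 ≈ 48.06 °C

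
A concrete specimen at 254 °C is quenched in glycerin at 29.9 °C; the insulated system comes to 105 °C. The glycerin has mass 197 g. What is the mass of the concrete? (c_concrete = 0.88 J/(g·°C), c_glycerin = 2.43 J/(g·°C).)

Setting the total heat transfer to zero:
m×0.88×(105 − 254) + 197×2.43×(105 − 29.9) = 0
-131.12 m = -35951
m = -35951/-131.12 ≈ 274.2 g

m ≈ 274 g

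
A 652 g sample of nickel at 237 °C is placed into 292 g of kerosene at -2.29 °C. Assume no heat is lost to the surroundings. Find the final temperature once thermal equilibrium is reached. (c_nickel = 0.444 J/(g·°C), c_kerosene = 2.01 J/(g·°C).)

T_f ≈ 76.8 °C

|Q_nickel| = |Q_kerosene|:
652*0.444*(237 − T) = 292*2.01*(T − (-2.29))
289.49(237 − T) = 586.92(T − (-2.29))
876.41 T = 67265  ⇒  T ≈ 76.75 °C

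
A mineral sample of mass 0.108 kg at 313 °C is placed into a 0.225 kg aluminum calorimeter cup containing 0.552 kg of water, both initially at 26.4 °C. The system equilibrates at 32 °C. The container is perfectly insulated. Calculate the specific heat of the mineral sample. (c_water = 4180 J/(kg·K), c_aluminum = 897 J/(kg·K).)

c ≈ 463 J/(kg·K)

Taking heat into each body as positive, Σ m c ΔT = 0:
0.108·c·(32 − 313) + 0.552·4180·(32 − 26.4) + 0.225·897·(32 − 26.4) = 0
-30.35 c = -14051
c = -14051/-30.35 ≈ 463 J/(kg·K)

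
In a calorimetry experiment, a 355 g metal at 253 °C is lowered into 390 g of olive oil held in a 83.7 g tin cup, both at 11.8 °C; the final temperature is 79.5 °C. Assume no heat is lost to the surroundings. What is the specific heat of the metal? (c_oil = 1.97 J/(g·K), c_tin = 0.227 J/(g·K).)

c ≈ 0.865 J/(g·K)

Let T be the final temperature. ΣQ_i = 0:
355·c·(79.5 − 253) + 390·1.97·(79.5 − 11.8) + 83.7·0.227·(79.5 − 11.8) = 0
-61592 c = -53300
c = -53300/-61592 ≈ 0.8654 J/(g·K)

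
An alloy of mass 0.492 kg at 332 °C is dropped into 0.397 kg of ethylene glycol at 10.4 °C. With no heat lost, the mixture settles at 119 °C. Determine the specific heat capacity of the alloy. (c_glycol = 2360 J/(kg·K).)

c ≈ 971 J/(kg·K)

Heat lost by the alloy = heat gained by the glycol:
0.492×c×(332 − 119) = 0.397×2360×(119 − 10.4)
104.8 c = 101750  ⇒  c ≈ 970.9 J/(kg·K)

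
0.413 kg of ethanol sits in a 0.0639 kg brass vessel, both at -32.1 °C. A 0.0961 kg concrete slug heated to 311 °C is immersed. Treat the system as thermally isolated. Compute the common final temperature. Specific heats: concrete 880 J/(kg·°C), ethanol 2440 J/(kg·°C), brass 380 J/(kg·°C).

T_f ≈ -6.1 °C

Energy conservation, ΣQ = 0:
0.0961·880·(T − 311) + 0.413·2440·(T − (-32.1)) + 0.0639·380·(T − (-32.1)) = 0
(84.57 + 1007.7 + 24.28) T = 84.57·311 + 1007.7·(-32.1) + 24.28·(-32.1)
T ≈ -6.11 °C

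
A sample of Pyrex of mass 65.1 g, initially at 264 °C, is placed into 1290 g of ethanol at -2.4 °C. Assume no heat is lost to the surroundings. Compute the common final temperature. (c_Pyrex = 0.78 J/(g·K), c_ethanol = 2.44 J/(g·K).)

T_f ≈ 1.8 °C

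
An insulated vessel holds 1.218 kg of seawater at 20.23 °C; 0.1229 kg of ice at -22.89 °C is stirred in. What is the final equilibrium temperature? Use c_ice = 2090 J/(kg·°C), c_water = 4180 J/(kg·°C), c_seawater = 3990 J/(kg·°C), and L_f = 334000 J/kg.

T_f ≈ 9.6 °C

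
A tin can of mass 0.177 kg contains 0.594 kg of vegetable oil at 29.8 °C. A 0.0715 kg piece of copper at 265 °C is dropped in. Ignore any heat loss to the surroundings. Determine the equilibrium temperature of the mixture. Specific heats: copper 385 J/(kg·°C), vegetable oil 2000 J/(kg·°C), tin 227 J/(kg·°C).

T_f ≈ 35.0 °C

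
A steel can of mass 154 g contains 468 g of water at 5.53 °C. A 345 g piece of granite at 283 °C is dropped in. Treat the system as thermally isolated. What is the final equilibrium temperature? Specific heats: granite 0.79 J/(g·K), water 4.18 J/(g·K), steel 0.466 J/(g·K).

T_f ≈ 38.4 °C

With ΣQ=0 the equilibrium temperature is the m·c-weighted mean:
T_f = (272.55×283 + 1956.2×5.53 + 71.76×5.53) / (272.55 + 1956.2 + 71.76)
    = 88347 / 2300.6 ≈ 38.40 °C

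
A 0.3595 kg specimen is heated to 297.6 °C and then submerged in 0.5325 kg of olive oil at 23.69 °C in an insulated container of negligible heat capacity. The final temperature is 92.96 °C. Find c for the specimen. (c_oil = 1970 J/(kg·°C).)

m_s c (T_s − T_f) = m_oil c_oil (T_f − T_0):
0.3595·c·(297.6 − 92.96) = 0.5325·1970·(92.96 − 23.69)
73.57 c = 72666  ⇒  c ≈ 987.7 J/(kg·°C)

c ≈ 988 J/(kg·°C)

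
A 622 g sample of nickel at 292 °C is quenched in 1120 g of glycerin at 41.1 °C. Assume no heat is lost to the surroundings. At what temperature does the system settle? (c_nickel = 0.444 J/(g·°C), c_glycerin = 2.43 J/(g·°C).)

T_f ≈ 64.2 °C

Set heat shed by the hot body equal to heat absorbed by the cold body:
622*0.444*(292 − T) = 1120*2.43*(T − 41.1)
276.17(292 − T) = 2721.6(T − 41.1)
2997.8 T = 192499  ⇒  T ≈ 64.21 °C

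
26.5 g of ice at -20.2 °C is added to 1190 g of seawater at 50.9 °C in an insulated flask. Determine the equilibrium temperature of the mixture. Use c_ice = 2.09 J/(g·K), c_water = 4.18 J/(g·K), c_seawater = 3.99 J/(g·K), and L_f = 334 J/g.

T_f ≈ 47.7 °C

Heat gained plus heat lost sum to zero:
ice -20.2→0 °C: 26.5·2.09·20.2 = 1118.8; latent heat to melt: 26.5·334 = 8851; meltwater 0→T: 26.5·4.18·T = 110.77 T; seawater: 4748.1(T − 50.9)
4858.9 T = 241678 − 9969.8 = 231709
T ≈ 47.69 °C. Since T > 0 °C, the all-ice-melts assumption holds.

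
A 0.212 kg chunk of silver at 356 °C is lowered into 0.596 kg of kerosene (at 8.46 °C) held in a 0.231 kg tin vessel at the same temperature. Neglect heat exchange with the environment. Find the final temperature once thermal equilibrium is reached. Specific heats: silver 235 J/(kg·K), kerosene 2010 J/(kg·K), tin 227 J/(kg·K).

Let T be the final temperature. ΣQ_i = 0:
0.212·235·(T − 356) + 0.596·2010·(T − 8.46) + 0.231·227·(T − 8.46) = 0
49.82(T − 356) + 1198(T − 8.46) + 52.44(T − 8.46) = 0
1300.2 T = 28314
T = 28314/1300.2 ≈ 21.78 °C

T_f ≈ 21.8 °C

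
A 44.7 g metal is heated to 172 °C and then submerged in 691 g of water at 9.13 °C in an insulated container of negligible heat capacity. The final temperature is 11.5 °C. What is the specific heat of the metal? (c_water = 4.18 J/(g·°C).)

Heat lost by the metal = heat gained by the water:
44.7×c×(172 − 11.5) = 691×4.18×(11.5 − 9.13)
7174.4 c = 6845.5  ⇒  c ≈ 0.9542 J/(g·°C)

c ≈ 0.954 J/(g·°C)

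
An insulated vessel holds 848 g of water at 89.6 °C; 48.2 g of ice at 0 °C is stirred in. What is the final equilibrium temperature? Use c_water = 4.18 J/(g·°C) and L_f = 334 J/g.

Heat gained plus heat lost sum to zero:
fusion: m_ice L_f = 48.2×334 = 16099
  meltwater 0→T: 48.2×4.18×T = 201.48 T
  water: 3544.6(T − 89.6)
3746.1 T = 317600 − 16099 = 301501
T ≈ 80.48 °C. Since T > 0 °C, the all-ice-melts assumption holds.

T_f ≈ 80.5 °C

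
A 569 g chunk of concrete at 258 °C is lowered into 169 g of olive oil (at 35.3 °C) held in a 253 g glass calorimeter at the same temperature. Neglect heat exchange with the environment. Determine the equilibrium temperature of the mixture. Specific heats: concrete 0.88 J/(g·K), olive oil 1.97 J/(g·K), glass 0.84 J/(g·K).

T_f ≈ 141.9 °C

Net heat exchanged in the isolated system is zero:
569×0.88×(T − 258) + 169×1.97×(T − 35.3) + 253×0.84×(T − 35.3) = 0
1046.2 T = 148440
T = 148440 / 1046.2 = 142 °C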